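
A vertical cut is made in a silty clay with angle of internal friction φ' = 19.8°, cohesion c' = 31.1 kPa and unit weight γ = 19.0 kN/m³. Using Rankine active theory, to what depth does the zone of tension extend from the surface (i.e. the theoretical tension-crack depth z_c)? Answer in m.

K_a = tan²(45° − 19.8°/2) = 0.4939; √K_a = 0.7028.
The active pressure is zero where K_a γ z = 2c√K_a, so z_c = 2c/(γ√K_a) = 2×31.1/(19.0×0.7028) = 4.658 m.

4.66 m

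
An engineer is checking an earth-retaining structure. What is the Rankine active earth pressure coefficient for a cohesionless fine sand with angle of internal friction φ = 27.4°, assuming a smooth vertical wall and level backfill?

0.370

K_a = tan²(45° − φ/2) = tan²(31.30°) = 0.3697.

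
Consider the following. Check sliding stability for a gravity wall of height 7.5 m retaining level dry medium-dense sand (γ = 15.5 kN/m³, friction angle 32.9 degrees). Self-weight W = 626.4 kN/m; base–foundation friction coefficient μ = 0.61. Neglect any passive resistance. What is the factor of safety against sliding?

K_a = tan²(45° − 32.9°/2) = 0.2960.
P_a = ½K_aγH² = 0.5×0.2960×15.5×7.5² = 129.1 kN/m, acting at H/3 = 2.500 m above the base.
FS_sliding = μW / P_a = 0.61×626.4 / 129.1 = 2.961.

2.96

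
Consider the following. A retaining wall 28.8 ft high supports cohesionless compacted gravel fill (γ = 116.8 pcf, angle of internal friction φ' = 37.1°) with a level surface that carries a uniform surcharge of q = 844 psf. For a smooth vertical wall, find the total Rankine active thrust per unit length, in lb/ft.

K_a = tan²(45° − φ/2) = 0.2475.
Soil triangle: ½ K_a γ H² = 0.5×0.2475×116.8×28.8² = 11990 lb/ft.
Surcharge rectangle: K_a q H = 0.2475×844×28.8 = 6016 lb/ft.
Total = 11990 + 6016 = 18000 lb/ft.

18000 lb/ft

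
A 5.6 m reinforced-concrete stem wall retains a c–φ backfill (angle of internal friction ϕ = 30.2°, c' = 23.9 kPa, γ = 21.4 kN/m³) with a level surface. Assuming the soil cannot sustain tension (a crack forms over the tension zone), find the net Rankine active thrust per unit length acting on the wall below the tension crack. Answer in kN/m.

10.4 kN/m

K_a = 0.3307; √K_a = 0.5750.
Tension-crack depth z_c = 2c/(γ√K_a) = 2×23.9/(21.4×0.5750) = 3.884 m.
σ_a at base = K_a γ H − 2c√K_a = 0.3307×21.4×5.6 − 2×23.9×0.5750 = 12.14 kPa.
P_a = ½ × 12.14 × (H − z_c) = 0.5×12.14×1.716 = 10.41 kN/m.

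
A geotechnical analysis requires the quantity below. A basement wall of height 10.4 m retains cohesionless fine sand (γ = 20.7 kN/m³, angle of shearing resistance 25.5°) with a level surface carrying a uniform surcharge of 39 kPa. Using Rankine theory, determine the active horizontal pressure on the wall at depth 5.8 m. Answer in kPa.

63.3 kPa

K_a = (1 − sin φ)/(1 + sin φ) = 0.3981.
σ_v = γz + q = 20.7 × 5.8 + 39 = 159.1 kPa.
σ_h = K_a σ_v = 0.3981 × 159.1 = 63.32 kPa.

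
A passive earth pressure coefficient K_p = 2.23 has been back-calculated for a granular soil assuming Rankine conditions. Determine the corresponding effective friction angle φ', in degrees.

K_p = (1+sin φ)/(1−sin φ) ⇒ sin φ = (K_p − 1)/(K_p + 1) = 0.3808.
φ = arcsin(0.3808) = 22.38°.

22.4°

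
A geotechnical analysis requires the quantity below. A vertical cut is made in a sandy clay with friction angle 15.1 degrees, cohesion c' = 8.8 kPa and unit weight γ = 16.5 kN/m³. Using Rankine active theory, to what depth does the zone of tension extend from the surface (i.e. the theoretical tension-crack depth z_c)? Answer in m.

1.39 m

K_a = tan²(45° − 15.1°/2) = 0.5867; √K_a = 0.7659.
The active pressure is zero where K_a γ z = 2c√K_a, so z_c = 2c/(γ√K_a) = 2×8.8/(16.5×0.7659) = 1.393 m.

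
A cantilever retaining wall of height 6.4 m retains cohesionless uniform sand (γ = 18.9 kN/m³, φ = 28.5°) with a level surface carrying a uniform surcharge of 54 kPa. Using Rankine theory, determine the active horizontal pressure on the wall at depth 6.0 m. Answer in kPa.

K_a = (1 − sin φ)/(1 + sin φ) = 0.3540.
σ_v = γz + q = 18.9 × 6.0 + 54 = 167.4 kPa.
σ_h = K_a σ_v = 0.3540 × 167.4 = 59.25 kPa.

59.3 kPa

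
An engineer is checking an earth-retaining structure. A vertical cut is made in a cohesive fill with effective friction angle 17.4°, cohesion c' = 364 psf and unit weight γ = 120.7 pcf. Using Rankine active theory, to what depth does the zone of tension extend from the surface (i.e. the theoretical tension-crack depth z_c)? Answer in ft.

K_a = tan²(45° − 17.4°/2) = 0.5396; √K_a = 0.7346.
The active pressure is zero where K_a γ z = 2c√K_a, so z_c = 2c/(γ√K_a) = 2×364/(120.7×0.7346) = 8.211 ft.

8.21 ft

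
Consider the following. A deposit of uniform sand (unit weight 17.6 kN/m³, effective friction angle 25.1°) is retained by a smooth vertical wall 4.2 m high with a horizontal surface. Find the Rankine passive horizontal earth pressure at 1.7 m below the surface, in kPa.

74.0 kPa

K_p = (1 + sin φ)/(1 − sin φ) = 2.473.
σ_h = K_p γ z = 2.473 × 17.6 × 1.7 = 74.00 kPa.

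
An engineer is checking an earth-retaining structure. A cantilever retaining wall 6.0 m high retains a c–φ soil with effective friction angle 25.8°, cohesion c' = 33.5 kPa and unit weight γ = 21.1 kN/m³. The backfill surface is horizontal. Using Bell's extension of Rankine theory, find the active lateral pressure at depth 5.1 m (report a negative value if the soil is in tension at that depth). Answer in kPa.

0.316 kPa

K_a = (1 − sin φ)/(1 + sin φ) = 0.3935.
σ_a = K_a γ z − 2c√K_a = 0.3935×21.1×5.1 − 2×33.5×0.6273 = 0.3159 kPa.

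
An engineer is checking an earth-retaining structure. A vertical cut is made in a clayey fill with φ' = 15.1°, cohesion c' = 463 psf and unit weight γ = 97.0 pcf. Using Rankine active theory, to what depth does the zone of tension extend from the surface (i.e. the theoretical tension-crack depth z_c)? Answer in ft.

K_a = tan²(45° − 15.1°/2) = 0.5867; √K_a = 0.7659.
The active pressure is zero where K_a γ z = 2c√K_a, so z_c = 2c/(γ√K_a) = 2×463/(97.0×0.7659) = 12.46 ft.

12.5 ft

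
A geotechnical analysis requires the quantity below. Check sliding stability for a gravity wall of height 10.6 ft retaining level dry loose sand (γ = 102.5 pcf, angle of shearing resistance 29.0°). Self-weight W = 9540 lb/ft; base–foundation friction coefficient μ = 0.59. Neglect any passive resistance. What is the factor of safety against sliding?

K_a = tan²(45° − 29.0°/2) = 0.3470.
P_a = ½K_aγH² = 0.5×0.3470×102.5×10.6² = 1998 lb/ft, acting at H/3 = 3.533 ft above the base.
FS_sliding = μW / P_a = 0.59×9540 / 1998 = 2.817.

2.82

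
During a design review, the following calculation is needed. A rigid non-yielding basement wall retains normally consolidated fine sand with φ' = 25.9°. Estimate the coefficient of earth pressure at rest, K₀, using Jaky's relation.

K₀ = 1 − sin φ' = 1 − sin 25.9° = 0.5632.

0.563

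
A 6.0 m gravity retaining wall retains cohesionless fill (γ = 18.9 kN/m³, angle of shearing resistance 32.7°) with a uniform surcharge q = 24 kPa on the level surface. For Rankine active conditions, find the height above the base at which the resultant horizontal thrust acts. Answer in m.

2.30 m

K_a = 0.2985.
Triangular part P₁ = ½K_aγH² = 101.5 at H/3 = 2.000 m; rectangular part P₂ = K_a q H = 42.98 at H/2 = 3.000 m.
ȳ = (P₁·2.000 + P₂·3.000)/(P₁+P₂) = 2.297 m.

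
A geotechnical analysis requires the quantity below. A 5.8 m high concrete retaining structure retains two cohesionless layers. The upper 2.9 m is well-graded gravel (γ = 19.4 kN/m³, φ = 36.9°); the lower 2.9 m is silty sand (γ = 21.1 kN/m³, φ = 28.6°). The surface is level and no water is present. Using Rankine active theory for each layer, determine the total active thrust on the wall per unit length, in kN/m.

109 kN/m

K_a1 = tan²(45°−36.9°/2) = 0.2497; K_a2 = tan²(45°−28.6°/2) = 0.3525.
Layer 1: σ at base = K_a1 γ₁ h₁ = 14.05 kPa; P₁ = ½×14.05×2.9 = 20.37.
Layer 2: σ_v at top = γ₁h₁ = 56.26; σ_h top = K_a2×56.26 = 19.83; σ_h base = K_a2×(56.26+21.1×2.9) = 41.41.
P₂ = ½(19.83+41.41)×2.9 = 88.80. Total P_a = 20.37+88.80 = 109.2 kN/m.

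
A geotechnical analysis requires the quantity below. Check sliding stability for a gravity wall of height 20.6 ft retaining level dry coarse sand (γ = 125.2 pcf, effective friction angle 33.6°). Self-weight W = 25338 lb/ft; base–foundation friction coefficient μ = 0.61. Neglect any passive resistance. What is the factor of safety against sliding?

2.02

K_a = tan²(45° − 33.6°/2) = 0.2875.
P_a = ½K_aγH² = 0.5×0.2875×125.2×20.6² = 7638 lb/ft, acting at H/3 = 6.867 ft above the base.
FS_sliding = μW / P_a = 0.61×25338 / 7638 = 2.024.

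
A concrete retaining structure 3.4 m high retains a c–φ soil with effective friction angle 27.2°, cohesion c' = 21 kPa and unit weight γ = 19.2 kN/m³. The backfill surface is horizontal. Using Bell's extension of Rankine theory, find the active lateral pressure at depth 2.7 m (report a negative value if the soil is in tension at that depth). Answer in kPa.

K_a = (1 − sin φ)/(1 + sin φ) = 0.3726.
σ_a = K_a γ z − 2c√K_a = 0.3726×19.2×2.7 − 2×21×0.6104 = -6.322 kPa.

-6.32 kPa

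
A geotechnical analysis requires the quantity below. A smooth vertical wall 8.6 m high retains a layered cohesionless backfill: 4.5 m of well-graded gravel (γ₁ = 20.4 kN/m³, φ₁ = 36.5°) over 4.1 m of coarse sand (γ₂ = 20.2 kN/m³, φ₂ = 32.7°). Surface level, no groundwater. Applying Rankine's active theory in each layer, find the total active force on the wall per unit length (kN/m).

K_a1 = tan²(45°−36.5°/2) = 0.2541; K_a2 = tan²(45°−32.7°/2) = 0.2985.
Layer 1: σ at base = K_a1 γ₁ h₁ = 23.32 kPa; P₁ = ½×23.32×4.5 = 52.48.
Layer 2: σ_v at top = γ₁h₁ = 91.80; σ_h top = K_a2×91.80 = 27.40; σ_h base = K_a2×(91.80+20.2×4.1) = 52.12.
P₂ = ½(27.40+52.12)×4.1 = 163.0. Total P_a = 52.48+163.0 = 215.5 kN/m.

216 kN/m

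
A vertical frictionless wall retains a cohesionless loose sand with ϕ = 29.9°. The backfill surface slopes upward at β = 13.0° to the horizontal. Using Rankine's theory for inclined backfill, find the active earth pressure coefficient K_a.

K_a = cos β · (cos β − √(cos²β − cos²φ)) / (cos β + √(cos²β − cos²φ)).
cos β = 0.9744, cos φ = 0.8669, √(cos²β − cos²φ) = 0.4448.
K_a = 0.9744 × (0.9744 − 0.4448)/(0.9744 + 0.4448) = 0.3635.

0.364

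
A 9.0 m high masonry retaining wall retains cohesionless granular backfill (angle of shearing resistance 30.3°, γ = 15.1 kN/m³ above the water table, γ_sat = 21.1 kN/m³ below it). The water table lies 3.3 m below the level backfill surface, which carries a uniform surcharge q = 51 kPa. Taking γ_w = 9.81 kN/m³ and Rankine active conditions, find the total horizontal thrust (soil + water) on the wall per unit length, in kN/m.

K_a = tan²(45° − φ/2) = 0.3293.
γ' = 21.1 − 9.81 = 11.29 kN/m³. h₂ = H − d_w = 5.7 m.
σ'_h: at surface K_a·q = 16.80; at WT K_a(q+γd_w) = 33.21; at base K_a(q+γd_w+γ'h₂) = 54.40 kPa.
P₁ = ½(16.80+33.21)×3.3 = 82.50; P₂ = ½(33.21+54.40)×5.7 = 249.7; P_w = ½γ_w h₂² = 159.4.
Total = 82.50+249.7+159.4 = 491.5 kN/m.

492 kN/m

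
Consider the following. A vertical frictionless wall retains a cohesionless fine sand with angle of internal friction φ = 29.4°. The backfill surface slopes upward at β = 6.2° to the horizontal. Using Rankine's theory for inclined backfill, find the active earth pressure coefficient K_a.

0.348

K_a = cos β · (cos β − √(cos²β − cos²φ)) / (cos β + √(cos²β − cos²φ)).
cos β = 0.9942, cos φ = 0.8712, √(cos²β − cos²φ) = 0.4789.
K_a = 0.9942 × (0.9942 − 0.4789)/(0.9942 + 0.4789) = 0.3478.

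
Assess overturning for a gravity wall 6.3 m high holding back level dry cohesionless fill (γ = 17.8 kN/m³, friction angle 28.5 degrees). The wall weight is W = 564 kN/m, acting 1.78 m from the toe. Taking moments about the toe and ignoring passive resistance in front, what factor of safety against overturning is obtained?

3.82

K_a = tan²(45° − 28.5°/2) = 0.3540.
P_a = ½K_aγH² = 0.5×0.3540×17.8×6.3² = 125.0 kN/m, acting at H/3 = 2.100 m above the base.
Overturning moment M_o = P_a × H/3 = 125.0 × 2.100 = 262.6.
Resisting moment M_r = W × 1.78 = 564 × 1.78 = 1004.
FS_overturning = M_r/M_o = 1004/262.6 = 3.824.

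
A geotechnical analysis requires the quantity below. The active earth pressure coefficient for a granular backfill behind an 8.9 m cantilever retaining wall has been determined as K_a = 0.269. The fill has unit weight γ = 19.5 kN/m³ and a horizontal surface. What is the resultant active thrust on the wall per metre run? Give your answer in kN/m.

P = ½ K_a γ H² = 0.5 × 0.269 × 19.5 × 8.9² = 207.7 kN/m.

208 kN/m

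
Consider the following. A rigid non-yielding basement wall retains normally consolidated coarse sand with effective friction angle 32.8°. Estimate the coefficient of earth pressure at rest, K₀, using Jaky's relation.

K₀ = 1 − sin φ' = 1 − sin 32.8° = 0.4583.

0.458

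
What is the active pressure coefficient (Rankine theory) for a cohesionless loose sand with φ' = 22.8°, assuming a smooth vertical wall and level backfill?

0.441

K_a = (1 − sin φ)/(1 + sin φ) = (1 − sin 22.8°)/(1 + sin 22.8°) = 0.4414.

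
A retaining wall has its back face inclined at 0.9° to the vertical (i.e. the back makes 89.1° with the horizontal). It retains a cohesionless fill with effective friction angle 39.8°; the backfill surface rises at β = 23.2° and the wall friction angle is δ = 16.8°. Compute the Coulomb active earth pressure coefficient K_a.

K_a = sin²(α+φ) / [sin²α · sin(α−δ) · (1 + √{sin(φ+δ)sin(φ−β) / (sin(α−δ)sin(α+β))})²].
With α = 89.1°, φ = 39.8°, δ = 16.8°, β = 23.2°: K_a = 0.2752.

0.275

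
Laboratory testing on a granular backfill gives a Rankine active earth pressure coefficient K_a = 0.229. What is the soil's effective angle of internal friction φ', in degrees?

K_a = tan²(45° − φ/2) ⇒ 45° − φ/2 = arctan(√0.229) = 25.57°.
φ = 2(45° − 25.57°) = 38.85°.

38.9°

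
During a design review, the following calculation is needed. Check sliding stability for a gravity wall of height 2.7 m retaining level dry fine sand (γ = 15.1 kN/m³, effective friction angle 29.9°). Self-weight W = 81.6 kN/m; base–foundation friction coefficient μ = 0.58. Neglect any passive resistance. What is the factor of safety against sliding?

2.57

K_a = tan²(45° − 29.9°/2) = 0.3347.
P_a = ½K_aγH² = 0.5×0.3347×15.1×2.7² = 18.42 kN/m, acting at H/3 = 0.9000 m above the base.
FS_sliding = μW / P_a = 0.58×81.6 / 18.42 = 2.569.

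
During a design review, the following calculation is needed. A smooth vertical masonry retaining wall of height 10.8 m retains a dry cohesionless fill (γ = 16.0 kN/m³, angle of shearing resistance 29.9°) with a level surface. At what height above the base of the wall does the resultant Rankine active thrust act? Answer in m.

3.60 m

K_a = 0.3347.
The pressure distribution is triangular, so the resultant acts at H/3 above the base = 10.8/3 = 3.600 m.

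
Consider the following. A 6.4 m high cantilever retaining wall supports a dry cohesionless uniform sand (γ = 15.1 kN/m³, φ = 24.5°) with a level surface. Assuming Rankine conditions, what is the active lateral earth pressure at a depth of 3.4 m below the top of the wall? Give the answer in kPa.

K_a = (1 − sin φ)/(1 + sin φ) = 0.4137.
σ_h = K_a γ z = 0.4137 × 15.1 × 3.4 = 21.24 kPa.

21.2 kPa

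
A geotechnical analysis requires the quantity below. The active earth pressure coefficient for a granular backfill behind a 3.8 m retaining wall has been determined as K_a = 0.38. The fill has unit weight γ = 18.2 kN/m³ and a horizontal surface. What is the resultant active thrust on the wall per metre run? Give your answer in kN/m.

P = ½ K_a γ H² = 0.5 × 0.38 × 18.2 × 3.8² = 49.93 kN/m.

49.9 kN/m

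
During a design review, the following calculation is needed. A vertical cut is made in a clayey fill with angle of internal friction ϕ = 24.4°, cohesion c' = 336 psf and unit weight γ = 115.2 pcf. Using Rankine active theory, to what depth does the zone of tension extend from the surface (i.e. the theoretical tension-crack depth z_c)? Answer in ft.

K_a = tan²(45° − 24.4°/2) = 0.4153; √K_a = 0.6445.
The active pressure is zero where K_a γ z = 2c√K_a, so z_c = 2c/(γ√K_a) = 2×336/(115.2×0.6445) = 9.052 ft.

9.05 ft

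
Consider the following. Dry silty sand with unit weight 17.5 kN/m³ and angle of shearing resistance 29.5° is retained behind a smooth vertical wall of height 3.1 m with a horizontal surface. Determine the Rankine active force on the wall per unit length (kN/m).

28.6 kN/m

K_a = tan²(45° − φ/2) = 0.3401.
P_a = ½ K_a γ H² = 0.5 × 0.3401 × 17.5 × 3.1² = 28.60 kN/m.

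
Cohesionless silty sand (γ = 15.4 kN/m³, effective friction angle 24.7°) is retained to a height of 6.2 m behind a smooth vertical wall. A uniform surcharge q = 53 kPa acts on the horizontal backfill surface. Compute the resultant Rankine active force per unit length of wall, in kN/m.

256 kN/m

K_a = tan²(45° − φ/2) = 0.4106.
Soil triangle: ½ K_a γ H² = 0.5×0.4106×15.4×6.2² = 121.5 kN/m.
Surcharge rectangle: K_a q H = 0.4106×53×6.2 = 134.9 kN/m.
Total = 121.5 + 134.9 = 256.4 kN/m.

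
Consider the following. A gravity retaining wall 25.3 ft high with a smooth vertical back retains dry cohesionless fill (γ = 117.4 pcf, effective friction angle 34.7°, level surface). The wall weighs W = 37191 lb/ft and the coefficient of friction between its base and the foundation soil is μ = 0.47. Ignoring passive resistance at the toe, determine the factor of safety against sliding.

1.69

K_a = tan²(45° − 34.7°/2) = 0.2745.
P_a = ½K_aγH² = 0.5×0.2745×117.4×25.3² = 10310 lb/ft, acting at H/3 = 8.433 ft above the base.
FS_sliding = μW / P_a = 0.47×37191 / 10310 = 1.695.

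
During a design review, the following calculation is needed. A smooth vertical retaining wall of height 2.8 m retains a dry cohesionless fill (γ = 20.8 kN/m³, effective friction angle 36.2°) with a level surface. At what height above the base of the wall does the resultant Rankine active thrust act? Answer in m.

K_a = 0.2574.
The pressure distribution is triangular, so the resultant acts at H/3 above the base = 2.8/3 = 0.9333 m.

0.933 m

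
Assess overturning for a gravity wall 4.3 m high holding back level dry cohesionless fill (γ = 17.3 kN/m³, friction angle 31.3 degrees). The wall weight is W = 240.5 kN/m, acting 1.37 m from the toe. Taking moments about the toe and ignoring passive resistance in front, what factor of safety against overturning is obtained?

K_a = tan²(45° − 31.3°/2) = 0.3162.
P_a = ½K_aγH² = 0.5×0.3162×17.3×4.3² = 50.57 kN/m, acting at H/3 = 1.433 m above the base.
Overturning moment M_o = P_a × H/3 = 50.57 × 1.433 = 72.49.
Resisting moment M_r = W × 1.37 = 240.5 × 1.37 = 329.5.
FS_overturning = M_r/M_o = 329.5/72.49 = 4.545.

4.55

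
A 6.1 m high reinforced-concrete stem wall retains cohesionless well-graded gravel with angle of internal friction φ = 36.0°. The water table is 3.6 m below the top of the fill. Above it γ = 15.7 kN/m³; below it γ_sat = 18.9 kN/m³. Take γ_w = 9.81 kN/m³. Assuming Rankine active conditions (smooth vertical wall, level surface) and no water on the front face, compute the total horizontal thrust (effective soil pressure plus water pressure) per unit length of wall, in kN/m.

K_a = tan²(45° − φ/2) = 0.2596.
γ' = 18.9 − 9.81 = 9.090 kN/m³. Depth below WT = 2.5 m.
σ'_h at WT = K_a γ d_w = 14.67 kPa; at base = 14.67 + K_a γ' × 2.5 = 20.57 kPa.
P₁ (0–3.6 m) = ½×14.67×3.6 = 26.41. P₂ (3.6–6.1 m) = ½(14.67+20.57)×2.5 = 44.06.
P_w = ½ γ_w h₂² = 0.5×9.81×2.5² = 30.66. Total = 26.41+44.06+30.66 = 101.1 kN/m.

101 kN/m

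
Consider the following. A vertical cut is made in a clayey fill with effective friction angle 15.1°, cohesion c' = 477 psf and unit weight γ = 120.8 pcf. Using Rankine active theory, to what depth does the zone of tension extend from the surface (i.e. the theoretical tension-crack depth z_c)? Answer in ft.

10.3 ft

K_a = tan²(45° − 15.1°/2) = 0.5867; √K_a = 0.7659.
The active pressure is zero where K_a γ z = 2c√K_a, so z_c = 2c/(γ√K_a) = 2×477/(120.8×0.7659) = 10.31 ft.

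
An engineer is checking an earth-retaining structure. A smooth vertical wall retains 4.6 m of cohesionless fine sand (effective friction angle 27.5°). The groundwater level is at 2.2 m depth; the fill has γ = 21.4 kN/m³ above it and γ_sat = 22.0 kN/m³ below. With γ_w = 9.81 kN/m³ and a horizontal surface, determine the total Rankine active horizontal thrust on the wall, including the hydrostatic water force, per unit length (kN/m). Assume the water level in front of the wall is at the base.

102 kN/m

K_a = tan²(45° − φ/2) = 0.3682.
γ' = 22.0 − 9.81 = 12.19 kN/m³. Depth below WT = 2.4 m.
σ'_h at WT = K_a γ d_w = 17.34 kPa; at base = 17.34 + K_a γ' × 2.4 = 28.11 kPa.
P₁ (0–2.2 m) = ½×17.34×2.2 = 19.07. P₂ (2.2–4.6 m) = ½(17.34+28.11)×2.4 = 54.53.
P_w = ½ γ_w h₂² = 0.5×9.81×2.4² = 28.25. Total = 19.07+54.53+28.25 = 101.9 kN/m.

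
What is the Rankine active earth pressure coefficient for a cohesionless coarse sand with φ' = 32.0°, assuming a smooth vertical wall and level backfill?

K_a = (1 − sin φ)/(1 + sin φ) = (1 − sin 32.0°)/(1 + sin 32.0°) = 0.3073.

0.307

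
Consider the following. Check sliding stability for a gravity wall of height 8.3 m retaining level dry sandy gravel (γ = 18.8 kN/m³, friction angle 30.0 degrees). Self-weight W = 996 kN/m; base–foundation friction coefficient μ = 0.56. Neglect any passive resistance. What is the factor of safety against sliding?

2.58

K_a = tan²(45° − 30.0°/2) = 0.3333.
P_a = ½K_aγH² = 0.5×0.3333×18.8×8.3² = 215.9 kN/m, acting at H/3 = 2.767 m above the base.
FS_sliding = μW / P_a = 0.56×996 / 215.9 = 2.584.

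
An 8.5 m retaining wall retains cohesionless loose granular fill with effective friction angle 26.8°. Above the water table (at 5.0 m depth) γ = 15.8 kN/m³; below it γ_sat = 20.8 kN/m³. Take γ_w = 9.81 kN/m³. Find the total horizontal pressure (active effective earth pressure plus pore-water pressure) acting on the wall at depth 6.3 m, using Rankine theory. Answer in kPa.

K_a = (1 − sin φ)/(1 + sin φ) = 0.3785.
γ' = 20.8 − 9.81 = 10.99 kN/m³.
Effective vertical stress at 6.3 m: σ'_v = 15.8×5.0 + 10.99×1.30 = 93.29 kPa.
σ'_h = K_a σ'_v = 0.3785 × 93.29 = 35.31 kPa; u = γ_w × 1.30 = 12.75 kPa.
Total σ_h = 35.31 + 12.75 = 48.06 kPa.

48.1 kPa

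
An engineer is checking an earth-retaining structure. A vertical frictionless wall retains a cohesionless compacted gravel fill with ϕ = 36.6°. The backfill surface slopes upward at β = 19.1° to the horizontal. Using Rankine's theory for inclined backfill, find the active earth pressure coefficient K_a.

0.292

K_a = cos β · (cos β − √(cos²β − cos²φ)) / (cos β + √(cos²β − cos²φ)).
cos β = 0.9449, cos φ = 0.8028, √(cos²β − cos²φ) = 0.4984.
K_a = 0.9449 × (0.9449 − 0.4984)/(0.9449 + 0.4984) = 0.2923.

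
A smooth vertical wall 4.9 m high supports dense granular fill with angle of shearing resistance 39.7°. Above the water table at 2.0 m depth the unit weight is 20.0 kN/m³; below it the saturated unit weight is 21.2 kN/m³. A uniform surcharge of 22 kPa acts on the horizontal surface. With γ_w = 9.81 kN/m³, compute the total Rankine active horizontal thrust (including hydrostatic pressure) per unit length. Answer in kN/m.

110 kN/m

K_a = tan²(45° − φ/2) = 0.2204.
γ' = 21.2 − 9.81 = 11.39 kN/m³. h₂ = H − d_w = 2.9 m.
σ'_h: at surface K_a·q = 4.849; at WT K_a(q+γd_w) = 13.67; at base K_a(q+γd_w+γ'h₂) = 20.95 kPa.
P₁ = ½(4.849+13.67)×2.0 = 18.52; P₂ = ½(13.67+20.95)×2.9 = 50.19; P_w = ½γ_w h₂² = 41.25.
Total = 18.52+50.19+41.25 = 110.0 kN/m.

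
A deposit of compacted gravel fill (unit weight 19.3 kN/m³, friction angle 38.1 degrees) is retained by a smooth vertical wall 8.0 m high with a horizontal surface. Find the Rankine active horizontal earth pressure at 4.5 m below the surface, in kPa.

K_a = (1 − sin φ)/(1 + sin φ) = 0.2368.
σ_h = K_a γ z = 0.2368 × 19.3 × 4.5 = 20.57 kPa.

20.6 kPa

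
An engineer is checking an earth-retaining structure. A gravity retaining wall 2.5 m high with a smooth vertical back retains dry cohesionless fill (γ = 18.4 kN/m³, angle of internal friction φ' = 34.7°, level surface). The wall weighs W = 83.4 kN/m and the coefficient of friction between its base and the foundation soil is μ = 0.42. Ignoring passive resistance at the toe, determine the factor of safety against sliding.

K_a = tan²(45° − 34.7°/2) = 0.2745.
P_a = ½K_aγH² = 0.5×0.2745×18.4×2.5² = 15.78 kN/m, acting at H/3 = 0.8333 m above the base.
FS_sliding = μW / P_a = 0.42×83.4 / 15.78 = 2.219.

2.22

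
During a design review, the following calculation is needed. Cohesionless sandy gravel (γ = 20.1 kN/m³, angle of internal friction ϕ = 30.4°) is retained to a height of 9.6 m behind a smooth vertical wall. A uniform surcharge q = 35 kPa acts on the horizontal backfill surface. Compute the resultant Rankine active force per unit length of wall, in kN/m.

414 kN/m

K_a = tan²(45° − φ/2) = 0.3280.
Soil triangle: ½ K_a γ H² = 0.5×0.3280×20.1×9.6² = 303.8 kN/m.
Surcharge rectangle: K_a q H = 0.3280×35×9.6 = 110.2 kN/m.
Total = 303.8 + 110.2 = 414.0 kN/m.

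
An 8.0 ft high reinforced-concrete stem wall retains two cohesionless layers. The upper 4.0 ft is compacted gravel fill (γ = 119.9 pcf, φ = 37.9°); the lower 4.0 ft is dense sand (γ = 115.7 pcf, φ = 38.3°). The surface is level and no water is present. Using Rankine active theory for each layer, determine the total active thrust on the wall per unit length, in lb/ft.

897 lb/ft

K_a1 = tan²(45°−37.9°/2) = 0.2389; K_a2 = tan²(45°−38.3°/2) = 0.2347.
Layer 1: σ at base = K_a1 γ₁ h₁ = 114.6 psf; P₁ = ½×114.6×4.0 = 229.2.
Layer 2: σ_v at top = γ₁h₁ = 479.6; σ_h top = K_a2×479.6 = 112.6; σ_h base = K_a2×(479.6+115.7×4.0) = 221.2.
P₂ = ½(112.6+221.2)×4.0 = 667.6. Total P_a = 229.2+667.6 = 896.8 lb/ft.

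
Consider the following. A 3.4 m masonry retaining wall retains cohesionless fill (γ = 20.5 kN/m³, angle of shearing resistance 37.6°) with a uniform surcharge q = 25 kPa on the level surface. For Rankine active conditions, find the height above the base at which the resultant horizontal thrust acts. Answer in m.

1.37 m

K_a = 0.2421.
Triangular part P₁ = ½K_aγH² = 28.69 at H/3 = 1.133 m; rectangular part P₂ = K_a q H = 20.58 at H/2 = 1.700 m.
ȳ = (P₁·1.133 + P₂·1.700)/(P₁+P₂) = 1.370 m.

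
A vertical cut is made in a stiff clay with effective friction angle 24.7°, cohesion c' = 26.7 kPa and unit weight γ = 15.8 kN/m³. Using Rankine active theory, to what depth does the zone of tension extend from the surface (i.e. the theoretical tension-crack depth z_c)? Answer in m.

5.27 m

K_a = tan²(45° − 24.7°/2) = 0.4106; √K_a = 0.6408.
The active pressure is zero where K_a γ z = 2c√K_a, so z_c = 2c/(γ√K_a) = 2×26.7/(15.8×0.6408) = 5.275 m.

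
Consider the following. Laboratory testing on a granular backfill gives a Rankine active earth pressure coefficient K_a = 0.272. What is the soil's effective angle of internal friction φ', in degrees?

K_a = tan²(45° − φ/2) ⇒ 45° − φ/2 = arctan(√0.272) = 27.54°.
φ = 2(45° − 27.54°) = 34.91°.

34.9°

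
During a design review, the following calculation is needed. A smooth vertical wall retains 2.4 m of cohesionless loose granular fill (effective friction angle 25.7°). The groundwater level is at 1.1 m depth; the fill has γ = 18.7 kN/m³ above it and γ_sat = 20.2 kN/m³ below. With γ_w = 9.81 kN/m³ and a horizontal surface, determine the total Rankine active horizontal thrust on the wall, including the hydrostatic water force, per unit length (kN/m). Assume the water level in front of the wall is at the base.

K_a = tan²(45° − φ/2) = 0.3950.
γ' = 20.2 − 9.81 = 10.39 kN/m³. Depth below WT = 1.3 m.
σ'_h at WT = K_a γ d_w = 8.126 kPa; at base = 8.126 + K_a γ' × 1.3 = 13.46 kPa.
P₁ (0–1.1 m) = ½×8.126×1.1 = 4.469. P₂ (1.1–2.4 m) = ½(8.126+13.46)×1.3 = 14.03.
P_w = ½ γ_w h₂² = 0.5×9.81×1.3² = 8.289. Total = 4.469+14.03+8.289 = 26.79 kN/m.

26.8 kN/m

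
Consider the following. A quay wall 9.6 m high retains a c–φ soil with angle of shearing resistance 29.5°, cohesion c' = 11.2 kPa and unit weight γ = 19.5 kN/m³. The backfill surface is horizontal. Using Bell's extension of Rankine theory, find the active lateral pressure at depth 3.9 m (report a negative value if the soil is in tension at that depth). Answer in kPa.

K_a = (1 − sin φ)/(1 + sin φ) = 0.3401.
σ_a = K_a γ z − 2c√K_a = 0.3401×19.5×3.9 − 2×11.2×0.5832 = 12.80 kPa.

12.8 kPa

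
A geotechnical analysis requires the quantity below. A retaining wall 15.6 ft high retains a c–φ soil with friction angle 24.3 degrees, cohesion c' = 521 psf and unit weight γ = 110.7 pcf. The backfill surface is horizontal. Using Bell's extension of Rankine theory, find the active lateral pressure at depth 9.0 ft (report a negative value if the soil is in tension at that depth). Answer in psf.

-257 psf

K_a = (1 − sin φ)/(1 + sin φ) = 0.4169.
σ_a = K_a γ z − 2c√K_a = 0.4169×110.7×9.0 − 2×521×0.6457 = -257.4 psf.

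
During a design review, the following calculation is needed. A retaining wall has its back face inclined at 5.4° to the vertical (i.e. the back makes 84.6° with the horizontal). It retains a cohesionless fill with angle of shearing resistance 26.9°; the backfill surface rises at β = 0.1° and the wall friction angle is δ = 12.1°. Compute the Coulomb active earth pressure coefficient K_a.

K_a = sin²(α+φ) / [sin²α · sin(α−δ) · (1 + √{sin(φ+δ)sin(φ−β) / (sin(α−δ)sin(α+β))})²].
With α = 84.6°, φ = 26.9°, δ = 12.1°, β = 0.1°: K_a = 0.3829.

0.383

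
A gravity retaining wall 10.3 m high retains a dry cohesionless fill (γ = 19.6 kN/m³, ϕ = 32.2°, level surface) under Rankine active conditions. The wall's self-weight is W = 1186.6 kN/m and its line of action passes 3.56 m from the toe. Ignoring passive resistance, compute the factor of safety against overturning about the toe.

3.88

K_a = tan²(45° − 32.2°/2) = 0.3047.
P_a = ½K_aγH² = 0.5×0.3047×19.6×10.3² = 316.8 kN/m, acting at H/3 = 3.433 m above the base.
Overturning moment M_o = P_a × H/3 = 316.8 × 3.433 = 1088.
Resisting moment M_r = W × 3.56 = 1186.6 × 3.56 = 4224.
FS_overturning = M_r/M_o = 4224/1088 = 3.883.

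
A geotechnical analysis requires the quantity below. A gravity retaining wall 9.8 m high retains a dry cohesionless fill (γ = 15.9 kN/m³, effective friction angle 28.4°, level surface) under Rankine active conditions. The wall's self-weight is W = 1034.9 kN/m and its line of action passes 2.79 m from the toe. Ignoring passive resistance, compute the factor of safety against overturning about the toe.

K_a = tan²(45° − 28.4°/2) = 0.3554.
P_a = ½K_aγH² = 0.5×0.3554×15.9×9.8² = 271.3 kN/m, acting at H/3 = 3.267 m above the base.
Overturning moment M_o = P_a × H/3 = 271.3 × 3.267 = 886.3.
Resisting moment M_r = W × 2.79 = 1034.9 × 2.79 = 2887.
FS_overturning = M_r/M_o = 2887/886.3 = 3.258.

3.26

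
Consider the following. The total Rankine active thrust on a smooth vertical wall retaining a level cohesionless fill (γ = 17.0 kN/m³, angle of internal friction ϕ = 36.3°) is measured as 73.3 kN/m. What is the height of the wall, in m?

K_a = 0.2563. P_a = ½ K_a γ H² ⇒ H = √(2P_a/(K_a γ)).
H = √(2×73.3/(0.2563×17.0)) = 5.801 m.

5.80 m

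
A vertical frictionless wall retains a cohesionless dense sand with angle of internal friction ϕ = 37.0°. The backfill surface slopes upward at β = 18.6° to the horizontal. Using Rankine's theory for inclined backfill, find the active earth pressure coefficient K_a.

0.284

K_a = cos β · (cos β − √(cos²β − cos²φ)) / (cos β + √(cos²β − cos²φ)).
cos β = 0.9478, cos φ = 0.7986, √(cos²β − cos²φ) = 0.5103.
K_a = 0.9478 × (0.9478 − 0.5103)/(0.9478 + 0.5103) = 0.2843.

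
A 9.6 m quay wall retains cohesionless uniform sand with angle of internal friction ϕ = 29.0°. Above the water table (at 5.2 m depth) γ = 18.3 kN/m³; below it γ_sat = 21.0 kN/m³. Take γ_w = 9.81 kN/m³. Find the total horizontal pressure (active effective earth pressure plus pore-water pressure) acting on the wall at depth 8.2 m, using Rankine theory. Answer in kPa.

74.1 kPa

K_a = (1 − sin φ)/(1 + sin φ) = 0.3470.
γ' = 21.0 − 9.81 = 11.19 kN/m³.
Effective vertical stress at 8.2 m: σ'_v = 18.3×5.2 + 11.19×3.00 = 128.7 kPa.
σ'_h = K_a σ'_v = 0.3470 × 128.7 = 44.67 kPa; u = γ_w × 3.00 = 29.43 kPa.
Total σ_h = 44.67 + 29.43 = 74.10 kPa.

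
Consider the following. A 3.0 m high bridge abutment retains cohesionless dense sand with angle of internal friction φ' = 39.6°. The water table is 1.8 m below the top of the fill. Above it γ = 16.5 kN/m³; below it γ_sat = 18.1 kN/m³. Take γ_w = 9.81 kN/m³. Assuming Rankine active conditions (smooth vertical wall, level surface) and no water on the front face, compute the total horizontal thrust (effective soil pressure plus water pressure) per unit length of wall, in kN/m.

K_a = tan²(45° − φ/2) = 0.2214.
γ' = 18.1 − 9.81 = 8.290 kN/m³. Depth below WT = 1.2 m.
σ'_h at WT = K_a γ d_w = 6.576 kPa; at base = 6.576 + K_a γ' × 1.2 = 8.779 kPa.
P₁ (0–1.8 m) = ½×6.576×1.8 = 5.919. P₂ (1.8–3.0 m) = ½(6.576+8.779)×1.2 = 9.213.
P_w = ½ γ_w h₂² = 0.5×9.81×1.2² = 7.063. Total = 5.919+9.213+7.063 = 22.20 kN/m.

22.2 kN/m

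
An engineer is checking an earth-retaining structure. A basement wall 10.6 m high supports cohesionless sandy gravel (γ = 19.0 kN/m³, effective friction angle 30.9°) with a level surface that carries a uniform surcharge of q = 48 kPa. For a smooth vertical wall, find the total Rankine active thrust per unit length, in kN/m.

507 kN/m

K_a = tan²(45° − φ/2) = 0.3214.
Soil triangle: ½ K_a γ H² = 0.5×0.3214×19.0×10.6² = 343.1 kN/m.
Surcharge rectangle: K_a q H = 0.3214×48×10.6 = 163.5 kN/m.
Total = 343.1 + 163.5 = 506.6 kN/m.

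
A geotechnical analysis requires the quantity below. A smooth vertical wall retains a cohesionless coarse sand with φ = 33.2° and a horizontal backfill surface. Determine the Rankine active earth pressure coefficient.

K_a = (1 − sin φ)/(1 + sin φ) = (1 − sin 33.2°)/(1 + sin 33.2°) = 0.2924.

0.292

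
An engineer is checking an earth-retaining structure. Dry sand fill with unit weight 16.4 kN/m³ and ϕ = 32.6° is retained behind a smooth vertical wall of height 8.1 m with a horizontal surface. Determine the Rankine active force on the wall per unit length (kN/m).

161 kN/m

K_a = tan²(45° − φ/2) = 0.2997.
P_a = ½ K_a γ H² = 0.5 × 0.2997 × 16.4 × 8.1² = 161.3 kN/m.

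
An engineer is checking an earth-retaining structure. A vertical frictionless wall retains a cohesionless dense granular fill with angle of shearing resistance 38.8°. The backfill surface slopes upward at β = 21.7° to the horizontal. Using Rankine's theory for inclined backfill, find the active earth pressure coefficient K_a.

0.274

K_a = cos β · (cos β − √(cos²β − cos²φ)) / (cos β + √(cos²β − cos²φ)).
cos β = 0.9291, cos φ = 0.7793, √(cos²β − cos²φ) = 0.5059.
K_a = 0.9291 × (0.9291 − 0.5059)/(0.9291 + 0.5059) = 0.2740.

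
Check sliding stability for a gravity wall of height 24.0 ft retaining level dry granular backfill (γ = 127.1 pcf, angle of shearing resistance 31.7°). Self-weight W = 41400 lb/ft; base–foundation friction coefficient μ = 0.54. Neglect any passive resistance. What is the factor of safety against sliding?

K_a = tan²(45° − 31.7°/2) = 0.3111.
P_a = ½K_aγH² = 0.5×0.3111×127.1×24.0² = 11390 lb/ft, acting at H/3 = 8.000 ft above the base.
FS_sliding = μW / P_a = 0.54×41400 / 11390 = 1.963.

1.96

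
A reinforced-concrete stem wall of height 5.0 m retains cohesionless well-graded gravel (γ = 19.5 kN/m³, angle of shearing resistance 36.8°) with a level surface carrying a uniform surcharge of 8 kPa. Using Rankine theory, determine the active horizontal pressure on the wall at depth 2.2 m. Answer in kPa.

K_a = (1 − sin φ)/(1 + sin φ) = 0.2508.
σ_v = γz + q = 19.5 × 2.2 + 8 = 50.90 kPa.
σ_h = K_a σ_v = 0.2508 × 50.90 = 12.76 kPa.

12.8 kPa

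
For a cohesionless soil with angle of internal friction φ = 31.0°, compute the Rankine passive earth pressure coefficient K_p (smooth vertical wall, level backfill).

3.12

K_p = (1 + sin φ)/(1 − sin φ) = tan²(45° + 31.0°/2) = 3.124.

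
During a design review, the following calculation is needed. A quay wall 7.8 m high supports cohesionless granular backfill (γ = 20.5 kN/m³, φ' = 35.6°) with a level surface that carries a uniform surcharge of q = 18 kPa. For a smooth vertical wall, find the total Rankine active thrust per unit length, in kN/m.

K_a = tan²(45° − φ/2) = 0.2641.
Soil triangle: ½ K_a γ H² = 0.5×0.2641×20.5×7.8² = 164.7 kN/m.
Surcharge rectangle: K_a q H = 0.2641×18×7.8 = 37.08 kN/m.
Total = 164.7 + 37.08 = 201.8 kN/m.

202 kN/m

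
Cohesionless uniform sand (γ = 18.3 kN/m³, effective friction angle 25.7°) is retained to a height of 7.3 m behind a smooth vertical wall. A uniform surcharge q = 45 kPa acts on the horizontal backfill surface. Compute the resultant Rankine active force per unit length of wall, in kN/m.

322 kN/m

K_a = tan²(45° − φ/2) = 0.3950.
Soil triangle: ½ K_a γ H² = 0.5×0.3950×18.3×7.3² = 192.6 kN/m.
Surcharge rectangle: K_a q H = 0.3950×45×7.3 = 129.8 kN/m.
Total = 192.6 + 129.8 = 322.4 kN/m.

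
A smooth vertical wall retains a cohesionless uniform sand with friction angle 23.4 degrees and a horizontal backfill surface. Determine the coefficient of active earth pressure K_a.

K_a = (1 − sin φ)/(1 + sin φ) = (1 − sin 23.4°)/(1 + sin 23.4°) = 0.4315.

0.431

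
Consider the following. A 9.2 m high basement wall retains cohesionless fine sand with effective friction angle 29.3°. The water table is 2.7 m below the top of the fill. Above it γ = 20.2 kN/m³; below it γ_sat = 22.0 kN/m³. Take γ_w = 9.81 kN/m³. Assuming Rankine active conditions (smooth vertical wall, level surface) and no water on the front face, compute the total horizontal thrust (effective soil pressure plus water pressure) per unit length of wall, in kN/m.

442 kN/m

K_a = tan²(45° − φ/2) = 0.3428.
γ' = 22.0 − 9.81 = 12.19 kN/m³. Depth below WT = 6.5 m.
σ'_h at WT = K_a γ d_w = 18.70 kPa; at base = 18.70 + K_a γ' × 6.5 = 45.86 kPa.
P₁ (0–2.7 m) = ½×18.70×2.7 = 25.24. P₂ (2.7–9.2 m) = ½(18.70+45.86)×6.5 = 209.8.
P_w = ½ γ_w h₂² = 0.5×9.81×6.5² = 207.2. Total = 25.24+209.8+207.2 = 442.3 kN/m.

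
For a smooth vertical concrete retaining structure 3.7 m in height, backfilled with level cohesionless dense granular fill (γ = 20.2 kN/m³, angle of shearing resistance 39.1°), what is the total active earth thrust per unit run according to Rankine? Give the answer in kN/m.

31.3 kN/m

K_a = tan²(45° − φ/2) = 0.2265.
P_a = ½ K_a γ H² = 0.5 × 0.2265 × 20.2 × 3.7² = 31.32 kN/m.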